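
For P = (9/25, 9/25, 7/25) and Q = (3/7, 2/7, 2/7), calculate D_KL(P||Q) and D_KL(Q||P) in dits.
D_KL(P||Q) = 0.0064, D_KL(Q||P) = 0.0063

KL divergence is not symmetric: D_KL(P||Q) ≠ D_KL(Q||P) in general.

D_KL(P||Q) = 0.0064 dits
D_KL(Q||P) = 0.0063 dits

No, they are not equal!

This asymmetry is why KL divergence is not a true distance metric.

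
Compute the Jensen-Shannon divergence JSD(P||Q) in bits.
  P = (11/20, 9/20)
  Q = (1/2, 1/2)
0.0018 bits

Jensen-Shannon divergence is:
JSD(P||Q) = 0.5 × D_KL(P||M) + 0.5 × D_KL(Q||M)
where M = 0.5 × (P + Q) is the mixture distribution.

M = 0.5 × (11/20, 9/20) + 0.5 × (1/2, 1/2) = (21/40, 19/40)

D_KL(P||M) = 0.0018 bits
D_KL(Q||M) = 0.0018 bits

JSD(P||Q) = 0.5 × 0.0018 + 0.5 × 0.0018 = 0.0018 bits

Unlike KL divergence, JSD is symmetric and bounded: 0 ≤ JSD ≤ log(2).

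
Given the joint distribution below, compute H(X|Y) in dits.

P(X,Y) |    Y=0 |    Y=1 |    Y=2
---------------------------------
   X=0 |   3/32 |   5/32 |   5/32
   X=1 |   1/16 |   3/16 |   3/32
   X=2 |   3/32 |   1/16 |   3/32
0.4554 dits

Using the chain rule: H(X|Y) = H(X,Y) - H(Y)

First, compute H(X,Y) = 0.9243 dits

Marginal P(Y) = (1/4, 13/32, 11/32)
H(Y) = 0.4689 dits

H(X|Y) = H(X,Y) - H(Y) = 0.9243 - 0.4689 = 0.4554 dits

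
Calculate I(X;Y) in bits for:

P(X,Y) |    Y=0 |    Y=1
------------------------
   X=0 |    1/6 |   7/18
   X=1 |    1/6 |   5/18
0.0045 bits

Mutual information: I(X;Y) = H(X) + H(Y) - H(X,Y)

Marginals:
P(X) = (5/9, 4/9), H(X) = 0.9911 bits
P(Y) = (1/3, 2/3), H(Y) = 0.9183 bits

Joint entropy: H(X,Y) = 1.9049 bits

I(X;Y) = 0.9911 + 0.9183 - 1.9049 = 0.0045 bits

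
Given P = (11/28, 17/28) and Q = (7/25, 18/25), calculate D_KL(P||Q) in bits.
0.0426 bits

KL divergence: D_KL(P||Q) = Σ p(x) log(p(x)/q(x))

Computing term by term:
  x=0: 11/28 × log_2[(11/28)/(7/25)] = 11/28 × 0.4886 = 0.1919
  x=1: 17/28 × log_2[(17/28)/(18/25)] = 17/28 × -0.2460 = -0.1493

D_KL(P||Q) = 0.0426 bits

Note: KL divergence is always non-negative and equals 0 iff P = Q.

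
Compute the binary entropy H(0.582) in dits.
0.2952 dits

The binary entropy function is:
H(p) = -p log(p) - (1-p) log(1-p)

H(0.582) = -0.582 × log_10(0.582) - 0.418 × log_10(0.418)
H(0.582) = 0.2952 dits

Note: Binary entropy is maximized at p=0.5 (H=1 bit) and minimized at p=0 or p=1 (H=0).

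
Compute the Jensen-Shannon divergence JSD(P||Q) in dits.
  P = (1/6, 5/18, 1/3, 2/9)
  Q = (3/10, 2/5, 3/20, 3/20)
0.0159 dits

Jensen-Shannon divergence is:
JSD(P||Q) = 0.5 × D_KL(P||M) + 0.5 × D_KL(Q||M)
where M = 0.5 × (P + Q) is the mixture distribution.

M = 0.5 × (1/6, 5/18, 1/3, 2/9) + 0.5 × (3/10, 2/5, 3/20, 3/20) = (7/30, 0.338889, 0.241667, 0.186111)

D_KL(P||M) = 0.0153 dits
D_KL(Q||M) = 0.0164 dits

JSD(P||Q) = 0.5 × 0.0153 + 0.5 × 0.0164 = 0.0159 dits

Unlike KL divergence, JSD is symmetric and bounded: 0 ≤ JSD ≤ log(2).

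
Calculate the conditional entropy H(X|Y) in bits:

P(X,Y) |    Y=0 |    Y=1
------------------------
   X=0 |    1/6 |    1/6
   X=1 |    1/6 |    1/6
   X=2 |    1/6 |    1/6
1.5850 bits

Using the chain rule: H(X|Y) = H(X,Y) - H(Y)

First, compute H(X,Y) = 2.5850 bits

Marginal P(Y) = (1/2, 1/2)
H(Y) = 1.0000 bits

H(X|Y) = H(X,Y) - H(Y) = 2.5850 - 1.0000 = 1.5850 bits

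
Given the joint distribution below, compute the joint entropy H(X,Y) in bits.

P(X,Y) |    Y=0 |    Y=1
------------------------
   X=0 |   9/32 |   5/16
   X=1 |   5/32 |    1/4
1.9576 bits

Joint entropy is H(X,Y) = -Σ_{x,y} p(x,y) log p(x,y).

Summing over all non-zero entries:
H(X,Y) = -[9/32·log_2(9/32) + 5/16·log_2(5/16) + 5/32·log_2(5/32) + 1/4·log_2(1/4)]
H(X,Y) = 1.9576 bits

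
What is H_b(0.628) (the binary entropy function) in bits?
0.9522 bits

The binary entropy function is:
H(p) = -p log(p) - (1-p) log(1-p)

H(0.628) = -0.628 × log_2(0.628) - 0.372 × log_2(0.372)
H(0.628) = 0.9522 bits

Note: Binary entropy is maximized at p=0.5 (H=1 bit) and minimized at p=0 or p=1 (H=0).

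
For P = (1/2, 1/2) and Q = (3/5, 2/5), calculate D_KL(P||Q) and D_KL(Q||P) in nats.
D_KL(P||Q) = 0.0204, D_KL(Q||P) = 0.0201

KL divergence is not symmetric: D_KL(P||Q) ≠ D_KL(Q||P) in general.

D_KL(P||Q) = 0.0204 nats
D_KL(Q||P) = 0.0201 nats

No, they are not equal!

This asymmetry is why KL divergence is not a true distance metric.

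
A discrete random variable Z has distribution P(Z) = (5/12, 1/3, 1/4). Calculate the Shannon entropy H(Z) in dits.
0.4680 dits

Shannon entropy is H(X) = -Σ p(x) log p(x).

For P = (5/12, 1/3, 1/4):
H = -5/12 × log_10(5/12) -1/3 × log_10(1/3) -1/4 × log_10(1/4)
H = 0.4680 dits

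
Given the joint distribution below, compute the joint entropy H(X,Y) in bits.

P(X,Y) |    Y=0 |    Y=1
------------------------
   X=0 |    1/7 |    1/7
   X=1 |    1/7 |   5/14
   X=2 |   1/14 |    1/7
2.4067 bits

Joint entropy is H(X,Y) = -Σ_{x,y} p(x,y) log p(x,y).

Summing over all non-zero entries:
H(X,Y) = -[1/7·log_2(1/7) + 1/7·log_2(1/7) + 1/7·log_2(1/7) + 5/14·log_2(5/14) + 1/14·log_2(1/14) + 1/7·log_2(1/7)]
H(X,Y) = 2.4067 bits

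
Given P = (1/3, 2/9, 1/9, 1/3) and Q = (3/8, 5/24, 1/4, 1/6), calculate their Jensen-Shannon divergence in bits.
0.0412 bits

Jensen-Shannon divergence is:
JSD(P||Q) = 0.5 × D_KL(P||M) + 0.5 × D_KL(Q||M)
where M = 0.5 × (P + Q) is the mixture distribution.

M = 0.5 × (1/3, 2/9, 1/9, 1/3) + 0.5 × (3/8, 5/24, 1/4, 1/6) = (0.354167, 0.215278, 0.180556, 1/4)

D_KL(P||M) = 0.0415 bits
D_KL(Q||M) = 0.0409 bits

JSD(P||Q) = 0.5 × 0.0415 + 0.5 × 0.0409 = 0.0412 bits

Unlike KL divergence, JSD is symmetric and bounded: 0 ≤ JSD ≤ log(2).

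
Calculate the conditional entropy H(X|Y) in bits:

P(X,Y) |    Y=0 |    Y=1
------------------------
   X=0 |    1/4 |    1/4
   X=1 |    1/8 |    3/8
0.9512 bits

Using the chain rule: H(X|Y) = H(X,Y) - H(Y)

First, compute H(X,Y) = 1.9056 bits

Marginal P(Y) = (3/8, 5/8)
H(Y) = 0.9544 bits

H(X|Y) = H(X,Y) - H(Y) = 1.9056 - 0.9544 = 0.9512 bits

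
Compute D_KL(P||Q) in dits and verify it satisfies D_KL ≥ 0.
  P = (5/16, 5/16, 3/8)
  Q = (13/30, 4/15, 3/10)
0.0135 dits

KL divergence satisfies the Gibbs inequality: D_KL(P||Q) ≥ 0 for all distributions P, Q.

D_KL(P||Q) = Σ p(x) log(p(x)/q(x))
Term by term:
  x=0: 5/16 × log_10[(5/16)/(13/30)] = -0.0444
  x=1: 5/16 × log_10[(5/16)/(4/15)] = 0.0215
  x=2: 3/8 × log_10[(3/8)/(3/10)] = 0.0363
D_KL(P||Q) = 0.0135 dits

D_KL(P||Q) = 0.0135 ≥ 0 ✓

This non-negativity is a fundamental property: relative entropy cannot be negative because it measures how different Q is from P.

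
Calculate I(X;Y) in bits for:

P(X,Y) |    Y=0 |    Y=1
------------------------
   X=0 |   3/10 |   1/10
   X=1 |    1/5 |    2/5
0.1245 bits

Mutual information: I(X;Y) = H(X) + H(Y) - H(X,Y)

Marginals:
P(X) = (2/5, 3/5), H(X) = 0.9710 bits
P(Y) = (1/2, 1/2), H(Y) = 1.0000 bits

Joint entropy: H(X,Y) = 1.8464 bits

I(X;Y) = 0.9710 + 1.0000 - 1.8464 = 0.1245 bits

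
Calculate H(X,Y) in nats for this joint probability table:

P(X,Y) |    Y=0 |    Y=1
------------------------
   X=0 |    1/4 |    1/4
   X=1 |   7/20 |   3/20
1.3452 nats

Joint entropy is H(X,Y) = -Σ_{x,y} p(x,y) log p(x,y).

Summing over all non-zero entries:
H(X,Y) = -[1/4·log_e(1/4) + 1/4·log_e(1/4) + 7/20·log_e(7/20) + 3/20·log_e(3/20)]
H(X,Y) = 1.3452 nats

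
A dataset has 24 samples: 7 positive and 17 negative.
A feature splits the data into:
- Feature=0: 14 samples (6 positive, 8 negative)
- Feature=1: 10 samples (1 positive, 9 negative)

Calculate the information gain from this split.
0.1007 bits

Information Gain = H(Y) - H(Y|Feature)

Before split:
P(positive) = 7/24 = 0.2917
H(Y) = 0.8709 bits

After split:
Feature=0: H = 0.9852 bits (weight = 14/24)
Feature=1: H = 0.4690 bits (weight = 10/24)
H(Y|Feature) = (14/24)×0.9852 + (10/24)×0.4690 = 0.7701 bits

Information Gain = 0.8709 - 0.7701 = 0.1007 bits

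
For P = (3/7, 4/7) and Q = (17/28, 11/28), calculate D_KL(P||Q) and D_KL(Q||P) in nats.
D_KL(P||Q) = 0.0648, D_KL(Q||P) = 0.0643

KL divergence is not symmetric: D_KL(P||Q) ≠ D_KL(Q||P) in general.

D_KL(P||Q) = 0.0648 nats
D_KL(Q||P) = 0.0643 nats

No, they are not equal!

This asymmetry is why KL divergence is not a true distance metric.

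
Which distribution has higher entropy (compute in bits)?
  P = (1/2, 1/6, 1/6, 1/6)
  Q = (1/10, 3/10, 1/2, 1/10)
P

Computing entropies in bits:
H(P) = 1.7925
H(Q) = 1.6855

Distribution P has higher entropy.

Intuition: The distribution closer to uniform (more spread out) has higher entropy.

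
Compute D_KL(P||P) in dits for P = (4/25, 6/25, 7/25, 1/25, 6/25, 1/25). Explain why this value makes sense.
0.0000 dits

KL divergence satisfies the Gibbs inequality: D_KL(P||Q) ≥ 0 for all distributions P, Q.

D_KL(P||Q) = Σ p(x) log(p(x)/q(x))
Each term is p(x) × log_10(p(x)/p(x)) = p(x) × log_10(1) = 0, so the sum is 0.
D_KL(P||Q) = 0.0000 dits

When P = Q, the KL divergence is exactly 0, as there is no 'divergence' between identical distributions.

This non-negativity is a fundamental property: relative entropy cannot be negative because it measures how different Q is from P.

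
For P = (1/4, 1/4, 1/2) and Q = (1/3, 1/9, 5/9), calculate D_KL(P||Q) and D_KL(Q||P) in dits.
D_KL(P||Q) = 0.0339, D_KL(Q||P) = 0.0279

KL divergence is not symmetric: D_KL(P||Q) ≠ D_KL(Q||P) in general.

D_KL(P||Q) = 0.0339 dits
D_KL(Q||P) = 0.0279 dits

No, they are not equal!

This asymmetry is why KL divergence is not a true distance metric.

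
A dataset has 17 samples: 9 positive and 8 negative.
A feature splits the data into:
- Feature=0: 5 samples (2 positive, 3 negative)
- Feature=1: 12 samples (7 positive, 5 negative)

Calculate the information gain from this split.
0.0203 bits

Information Gain = H(Y) - H(Y|Feature)

Before split:
P(positive) = 9/17 = 0.5294
H(Y) = 0.9975 bits

After split:
Feature=0: H = 0.9710 bits (weight = 5/17)
Feature=1: H = 0.9799 bits (weight = 12/17)
H(Y|Feature) = (5/17)×0.9710 + (12/17)×0.9799 = 0.9772 bits

Information Gain = 0.9975 - 0.9772 = 0.0203 bits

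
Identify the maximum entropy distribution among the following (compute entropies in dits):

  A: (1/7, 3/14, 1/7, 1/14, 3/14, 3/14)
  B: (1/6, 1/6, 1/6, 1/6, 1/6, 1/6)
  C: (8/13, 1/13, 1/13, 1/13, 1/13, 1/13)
B

For a discrete distribution over n outcomes, entropy is maximized by the uniform distribution.

Computing entropies:
H(A) = 0.7534 dits
H(B) = 0.7782 dits
H(C) = 0.5582 dits

The uniform distribution (where all probabilities equal 1/6) achieves the maximum entropy of log_10(6) = 0.7782 dits.

Distribution B has the highest entropy.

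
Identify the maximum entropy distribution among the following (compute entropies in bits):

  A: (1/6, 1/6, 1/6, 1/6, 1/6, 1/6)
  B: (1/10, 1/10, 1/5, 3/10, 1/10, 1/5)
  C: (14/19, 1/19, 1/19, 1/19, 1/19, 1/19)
A

For a discrete distribution over n outcomes, entropy is maximized by the uniform distribution.

Computing entropies:
H(A) = 2.5850 bits
H(B) = 2.4464 bits
H(C) = 1.4425 bits

The uniform distribution (where all probabilities equal 1/6) achieves the maximum entropy of log_2(6) = 2.5850 bits.

Distribution A has the highest entropy.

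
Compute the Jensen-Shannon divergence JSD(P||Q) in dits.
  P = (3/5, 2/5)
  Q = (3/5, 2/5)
0.0000 dits

Jensen-Shannon divergence is:
JSD(P||Q) = 0.5 × D_KL(P||M) + 0.5 × D_KL(Q||M)
where M = 0.5 × (P + Q) is the mixture distribution.

M = 0.5 × (3/5, 2/5) + 0.5 × (3/5, 2/5) = (3/5, 2/5)

D_KL(P||M) = 0.0000 dits
D_KL(Q||M) = 0.0000 dits

JSD(P||Q) = 0.5 × 0.0000 + 0.5 × 0.0000 = 0.0000 dits

Unlike KL divergence, JSD is symmetric and bounded: 0 ≤ JSD ≤ log(2).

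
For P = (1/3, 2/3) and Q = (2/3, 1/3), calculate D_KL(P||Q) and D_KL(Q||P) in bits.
D_KL(P||Q) = 0.3333, D_KL(Q||P) = 0.3333

KL divergence is not symmetric: D_KL(P||Q) ≠ D_KL(Q||P) in general.

D_KL(P||Q) = 0.3333 bits
D_KL(Q||P) = 0.3333 bits

In this case they happen to be equal (to 4 decimal places).

This asymmetry is why KL divergence is not a true distance metric.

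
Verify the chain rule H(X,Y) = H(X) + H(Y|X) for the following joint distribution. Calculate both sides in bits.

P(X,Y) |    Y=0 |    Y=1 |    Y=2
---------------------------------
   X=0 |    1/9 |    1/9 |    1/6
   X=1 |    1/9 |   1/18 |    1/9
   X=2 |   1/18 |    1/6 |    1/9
H(X,Y) = 3.0860, H(X) = 1.5715, H(Y|X) = 1.5145 (all in bits)

Chain rule: H(X,Y) = H(X) + H(Y|X)

Left side — joint entropy directly:
H(X,Y) = -Σ p(x,y) log p(x,y) = 3.0860 bits

Right side — compute H(Y|X) from the conditional distributions:
P(X) = (7/18, 5/18, 1/3), so H(X) = 1.5715 bits
H(Y|X) = Σ_x P(X=x) · H(Y|X=x):
  P(Y|X=0) = (2/7, 2/7, 3/7), H(Y|X=0) = 1.5567, weight P(X=0) = 7/18
  P(Y|X=1) = (2/5, 1/5, 2/5), H(Y|X=1) = 1.5219, weight P(X=1) = 5/18
  P(Y|X=2) = (1/6, 1/2, 1/3), H(Y|X=2) = 1.4591, weight P(X=2) = 1/3
H(Y|X) = 1.5145 bits

H(X) + H(Y|X) = 1.5715 + 1.5145 = 3.0860 bits

Both sides equal 3.0860 bits. ✓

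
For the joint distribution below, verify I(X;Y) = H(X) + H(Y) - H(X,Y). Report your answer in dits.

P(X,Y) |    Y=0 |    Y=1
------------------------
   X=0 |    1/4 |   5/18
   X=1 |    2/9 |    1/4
I(X;Y) = 0.0000 dits

Mutual information has multiple equivalent forms:
- I(X;Y) = H(X) - H(X|Y)
- I(X;Y) = H(Y) - H(Y|X)
- I(X;Y) = H(X) + H(Y) - H(X,Y)

Computing all quantities:
H(X) = 0.3004, H(Y) = 0.3004, H(X,Y) = 0.6007
H(X|Y) = 0.3004, H(Y|X) = 0.3004

Verification:
H(X) - H(X|Y) = 0.3004 - 0.3004 = 0.0000
H(Y) - H(Y|X) = 0.3004 - 0.3004 = 0.0000
H(X) + H(Y) - H(X,Y) = 0.3004 + 0.3004 - 0.6007 = 0.0000

All forms give I(X;Y) = 0.0000 dits. ✓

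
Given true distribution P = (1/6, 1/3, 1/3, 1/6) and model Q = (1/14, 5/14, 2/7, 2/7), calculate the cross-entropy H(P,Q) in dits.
0.6121 dits

Cross-entropy: H(P,Q) = -Σ p(x) log q(x)

Alternatively: H(P,Q) = H(P) + D_KL(P||Q)
H(P) = 0.5775 dits
D_KL(P||Q) = 0.0346 dits

H(P,Q) = 0.5775 + 0.0346 = 0.6121 dits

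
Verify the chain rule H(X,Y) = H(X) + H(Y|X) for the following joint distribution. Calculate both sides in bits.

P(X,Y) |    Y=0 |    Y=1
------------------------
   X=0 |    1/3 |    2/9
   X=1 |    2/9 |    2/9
H(X,Y) = 1.9749, H(X) = 0.9911, H(Y|X) = 0.9839 (all in bits)

Chain rule: H(X,Y) = H(X) + H(Y|X)

Left side — joint entropy directly:
H(X,Y) = -Σ p(x,y) log p(x,y) = 1.9749 bits

Right side — compute H(Y|X) from the conditional distributions:
P(X) = (5/9, 4/9), so H(X) = 0.9911 bits
H(Y|X) = Σ_x P(X=x) · H(Y|X=x):
  P(Y|X=0) = (3/5, 2/5), H(Y|X=0) = 0.9710, weight P(X=0) = 5/9
  P(Y|X=1) = (1/2, 1/2), H(Y|X=1) = 1.0000, weight P(X=1) = 4/9
H(Y|X) = 0.9839 bits

H(X) + H(Y|X) = 0.9911 + 0.9839 = 1.9749 bits

Both sides equal 1.9749 bits. ✓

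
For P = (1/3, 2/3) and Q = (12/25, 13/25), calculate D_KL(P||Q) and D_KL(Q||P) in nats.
D_KL(P||Q) = 0.0441, D_KL(Q||P) = 0.0458

KL divergence is not symmetric: D_KL(P||Q) ≠ D_KL(Q||P) in general.

D_KL(P||Q) = 0.0441 nats
D_KL(Q||P) = 0.0458 nats

No, they are not equal!

This asymmetry is why KL divergence is not a true distance metric.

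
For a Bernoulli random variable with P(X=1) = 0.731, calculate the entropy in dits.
0.2529 dits

The binary entropy function is:
H(p) = -p log(p) - (1-p) log(1-p)

H(0.731) = -0.731 × log_10(0.731) - 0.269 × log_10(0.269)
H(0.731) = 0.2529 dits

Note: Binary entropy is maximized at p=0.5 (H=1 bit) and minimized at p=0 or p=1 (H=0).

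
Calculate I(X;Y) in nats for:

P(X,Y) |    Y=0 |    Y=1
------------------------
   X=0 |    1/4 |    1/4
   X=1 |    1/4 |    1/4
0.0000 nats

Mutual information: I(X;Y) = H(X) + H(Y) - H(X,Y)

Marginals:
P(X) = (1/2, 1/2), H(X) = 0.6931 nats
P(Y) = (1/2, 1/2), H(Y) = 0.6931 nats

Joint entropy: H(X,Y) = 1.3863 nats

I(X;Y) = 0.6931 + 0.6931 - 1.3863 = 0.0000 nats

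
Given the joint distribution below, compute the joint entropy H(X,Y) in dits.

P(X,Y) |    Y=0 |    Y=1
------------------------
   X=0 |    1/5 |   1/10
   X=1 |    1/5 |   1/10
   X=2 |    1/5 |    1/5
0.7592 dits

Joint entropy is H(X,Y) = -Σ_{x,y} p(x,y) log p(x,y).

Summing over all non-zero entries:
H(X,Y) = -[1/5·log_10(1/5) + 1/10·log_10(1/10) + 1/5·log_10(1/5) + 1/10·log_10(1/10) + 1/5·log_10(1/5) + 1/5·log_10(1/5)]
H(X,Y) = 0.7592 dits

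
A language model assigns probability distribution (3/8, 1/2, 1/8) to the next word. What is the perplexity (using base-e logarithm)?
2.6494

Perplexity is e^H (or exp(H) for natural log).

First, H = -Σ p log p = 0.9743 nats
Perplexity = e^0.9743 = 2.6494

Interpretation: The model's uncertainty is equivalent to choosing uniformly among 2.6 options.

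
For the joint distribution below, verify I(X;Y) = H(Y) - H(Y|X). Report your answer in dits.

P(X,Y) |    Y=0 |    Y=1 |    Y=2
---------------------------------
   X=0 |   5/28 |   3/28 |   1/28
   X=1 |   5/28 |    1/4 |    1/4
I(X;Y) = 0.0237 dits

Mutual information has multiple equivalent forms:
- I(X;Y) = H(X) - H(X|Y)
- I(X;Y) = H(Y) - H(Y|X)
- I(X;Y) = H(X) + H(Y) - H(X,Y)

Computing all quantities:
H(X) = 0.2727, H(Y) = 0.4748, H(X,Y) = 0.7239
H(X|Y) = 0.2490, H(Y|X) = 0.4511

Verification:
H(X) - H(X|Y) = 0.2727 - 0.2490 = 0.0237
H(Y) - H(Y|X) = 0.4748 - 0.4511 = 0.0237
H(X) + H(Y) - H(X,Y) = 0.2727 + 0.4748 - 0.7239 = 0.0237

All forms give I(X;Y) = 0.0237 dits. ✓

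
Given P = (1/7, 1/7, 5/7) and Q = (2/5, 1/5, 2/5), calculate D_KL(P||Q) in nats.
0.2190 nats

KL divergence: D_KL(P||Q) = Σ p(x) log(p(x)/q(x))

Computing term by term:
  x=0: 1/7 × log_e[(1/7)/(2/5)] = 1/7 × -1.0296 = -0.1471
  x=1: 1/7 × log_e[(1/7)/(1/5)] = 1/7 × -0.3365 = -0.0481
  x=2: 5/7 × log_e[(5/7)/(2/5)] = 5/7 × 0.5798 = 0.4142

D_KL(P||Q) = 0.2190 nats

Note: KL divergence is always non-negative and equals 0 iff P = Q.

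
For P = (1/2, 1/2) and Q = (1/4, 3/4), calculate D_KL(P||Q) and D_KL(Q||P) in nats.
D_KL(P||Q) = 0.1438, D_KL(Q||P) = 0.1308

KL divergence is not symmetric: D_KL(P||Q) ≠ D_KL(Q||P) in general.

D_KL(P||Q) = 0.1438 nats
D_KL(Q||P) = 0.1308 nats

No, they are not equal!

This asymmetry is why KL divergence is not a true distance metric.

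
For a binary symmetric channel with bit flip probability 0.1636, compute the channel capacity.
0.3571 bits

For a binary symmetric channel (BSC) with error probability p:
Capacity C = 1 - H(p) bits per symbol

where H(p) = -p log₂(p) - (1-p) log₂(1-p) is the binary entropy function.

H(0.1636) = 0.6429 bits
C = 1 - 0.6429 = 0.3571 bits per symbol

This means we can reliably transmit up to 0.3571 bits of information per channel use.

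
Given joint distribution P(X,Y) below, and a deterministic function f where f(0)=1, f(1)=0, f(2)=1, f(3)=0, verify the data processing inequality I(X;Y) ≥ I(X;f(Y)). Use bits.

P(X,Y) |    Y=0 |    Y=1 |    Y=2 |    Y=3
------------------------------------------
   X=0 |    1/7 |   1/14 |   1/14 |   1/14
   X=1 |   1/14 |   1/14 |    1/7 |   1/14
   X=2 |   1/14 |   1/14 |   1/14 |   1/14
I(X;Y) = 0.0410, I(X;f(Y)) = 0.0060, inequality holds: 0.0410 ≥ 0.0060

Data Processing Inequality: For any Markov chain X → Y → Z, we have I(X;Y) ≥ I(X;Z).

Here Z = f(Y) is a deterministic function of Y, forming X → Y → Z.

Original I(X;Y) = 0.0410 bits

After applying f:
P(X,Z) where Z=f(Y):
- P(X,Z=0) = P(X,Y=1) + P(X,Y=3)
- P(X,Z=1) = P(X,Y=0) + P(X,Y=2)

I(X;Z) = I(X;f(Y)) = 0.0060 bits

Verification: 0.0410 ≥ 0.0060 ✓

Information cannot be created by processing; the function f can only lose information about X.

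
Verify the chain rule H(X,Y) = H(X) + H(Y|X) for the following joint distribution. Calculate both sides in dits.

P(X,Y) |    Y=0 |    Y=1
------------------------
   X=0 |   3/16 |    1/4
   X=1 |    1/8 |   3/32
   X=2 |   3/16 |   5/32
H(X,Y) = 0.7584, H(X) = 0.4609, H(Y|X) = 0.2975 (all in dits)

Chain rule: H(X,Y) = H(X) + H(Y|X)

Left side — joint entropy directly:
H(X,Y) = -Σ p(x,y) log p(x,y) = 0.7584 dits

Right side — compute H(Y|X) from the conditional distributions:
P(X) = (7/16, 7/32, 11/32), so H(X) = 0.4609 dits
H(Y|X) = Σ_x P(X=x) · H(Y|X=x):
  P(Y|X=0) = (3/7, 4/7), H(Y|X=0) = 0.2966, weight P(X=0) = 7/16
  P(Y|X=1) = (4/7, 3/7), H(Y|X=1) = 0.2966, weight P(X=1) = 7/32
  P(Y|X=2) = (6/11, 5/11), H(Y|X=2) = 0.2992, weight P(X=2) = 11/32
H(Y|X) = 0.2975 dits

H(X) + H(Y|X) = 0.4609 + 0.2975 = 0.7584 dits

Both sides equal 0.7584 dits. ✓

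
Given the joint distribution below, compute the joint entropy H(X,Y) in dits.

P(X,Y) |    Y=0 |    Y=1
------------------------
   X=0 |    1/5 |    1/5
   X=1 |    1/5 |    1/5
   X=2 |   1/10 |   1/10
0.7592 dits

Joint entropy is H(X,Y) = -Σ_{x,y} p(x,y) log p(x,y).

Summing over all non-zero entries:
H(X,Y) = -[1/5·log_10(1/5) + 1/5·log_10(1/5) + 1/5·log_10(1/5) + 1/5·log_10(1/5) + 1/10·log_10(1/10) + 1/10·log_10(1/10)]
H(X,Y) = 0.7592 dits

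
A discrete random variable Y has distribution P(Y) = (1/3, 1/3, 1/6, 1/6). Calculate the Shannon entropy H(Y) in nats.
1.3297 nats

Shannon entropy is H(X) = -Σ p(x) log p(x).

For P = (1/3, 1/3, 1/6, 1/6):
H = -1/3 × log_e(1/3) -1/3 × log_e(1/3) -1/6 × log_e(1/6) -1/6 × log_e(1/6)
H = 1.3297 nats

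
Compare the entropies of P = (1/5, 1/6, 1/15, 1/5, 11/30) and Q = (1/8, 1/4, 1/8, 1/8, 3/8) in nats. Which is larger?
Q

Computing entropies in nats:
H(P) = 1.4908
H(Q) = 1.4942

Distribution Q has higher entropy.

Intuition: The distribution closer to uniform (more spread out) has higher entropy.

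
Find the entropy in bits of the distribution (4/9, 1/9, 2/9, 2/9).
1.8366 bits

Shannon entropy is H(X) = -Σ p(x) log p(x).

For P = (4/9, 1/9, 2/9, 2/9):
H = -4/9 × log_2(4/9) -1/9 × log_2(1/9) -2/9 × log_2(2/9) -2/9 × log_2(2/9)
H = 1.8366 bits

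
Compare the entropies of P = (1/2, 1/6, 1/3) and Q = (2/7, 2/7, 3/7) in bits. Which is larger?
Q

Computing entropies in bits:
H(P) = 1.4591
H(Q) = 1.5567

Distribution Q has higher entropy.

Intuition: The distribution closer to uniform (more spread out) has higher entropy.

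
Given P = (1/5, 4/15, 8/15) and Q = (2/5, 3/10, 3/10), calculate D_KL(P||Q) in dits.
0.0594 dits

KL divergence: D_KL(P||Q) = Σ p(x) log(p(x)/q(x))

Computing term by term:
  x=0: 1/5 × log_10[(1/5)/(2/5)] = 1/5 × -0.3010 = -0.0602
  x=1: 4/15 × log_10[(4/15)/(3/10)] = 4/15 × -0.0512 = -0.0136
  x=2: 8/15 × log_10[(8/15)/(3/10)] = 8/15 × 0.2499 = 0.1333

D_KL(P||Q) = 0.0594 dits

Note: KL divergence is always non-negative and equals 0 iff P = Q.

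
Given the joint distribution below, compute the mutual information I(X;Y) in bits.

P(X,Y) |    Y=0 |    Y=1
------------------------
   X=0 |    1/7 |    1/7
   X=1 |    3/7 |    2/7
0.0060 bits

Mutual information: I(X;Y) = H(X) + H(Y) - H(X,Y)

Marginals:
P(X) = (2/7, 5/7), H(X) = 0.8631 bits
P(Y) = (4/7, 3/7), H(Y) = 0.9852 bits

Joint entropy: H(X,Y) = 1.8424 bits

I(X;Y) = 0.8631 + 0.9852 - 1.8424 = 0.0060 bits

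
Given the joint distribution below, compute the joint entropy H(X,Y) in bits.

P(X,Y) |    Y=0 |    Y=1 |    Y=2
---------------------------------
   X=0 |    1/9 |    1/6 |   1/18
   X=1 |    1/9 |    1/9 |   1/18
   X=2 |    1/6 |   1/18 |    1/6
3.0441 bits

Joint entropy is H(X,Y) = -Σ_{x,y} p(x,y) log p(x,y).

Summing over all non-zero entries:
H(X,Y) = -[1/9·log_2(1/9) + 1/6·log_2(1/6) + 1/18·log_2(1/18) + 1/9·log_2(1/9) + 1/9·log_2(1/9) + 1/18·log_2(1/18) + 1/6·log_2(1/6) + 1/18·log_2(1/18) + 1/6·log_2(1/6)]
H(X,Y) = 3.0441 bits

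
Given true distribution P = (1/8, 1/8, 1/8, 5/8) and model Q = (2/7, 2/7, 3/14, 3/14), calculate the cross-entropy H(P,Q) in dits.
0.6378 dits

Cross-entropy: H(P,Q) = -Σ p(x) log q(x)

Alternatively: H(P,Q) = H(P) + D_KL(P||Q)
H(P) = 0.4662 dits
D_KL(P||Q) = 0.1715 dits

H(P,Q) = 0.4662 + 0.1715 = 0.6378 dits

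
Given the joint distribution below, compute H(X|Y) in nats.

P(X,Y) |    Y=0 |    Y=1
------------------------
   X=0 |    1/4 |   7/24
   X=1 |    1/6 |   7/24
0.6848 nats

Using the chain rule: H(X|Y) = H(X,Y) - H(Y)

First, compute H(X,Y) = 1.3640 nats

Marginal P(Y) = (5/12, 7/12)
H(Y) = 0.6792 nats

H(X|Y) = H(X,Y) - H(Y) = 1.3640 - 0.6792 = 0.6848 nats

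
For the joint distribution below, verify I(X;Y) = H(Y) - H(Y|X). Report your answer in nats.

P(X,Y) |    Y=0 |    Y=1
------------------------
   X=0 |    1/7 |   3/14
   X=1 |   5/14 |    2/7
I(X;Y) = 0.0112 nats

Mutual information has multiple equivalent forms:
- I(X;Y) = H(X) - H(X|Y)
- I(X;Y) = H(Y) - H(Y|X)
- I(X;Y) = H(X) + H(Y) - H(X,Y)

Computing all quantities:
H(X) = 0.6518, H(Y) = 0.6931, H(X,Y) = 1.3337
H(X|Y) = 0.6406, H(Y|X) = 0.6820

Verification:
H(X) - H(X|Y) = 0.6518 - 0.6406 = 0.0112
H(Y) - H(Y|X) = 0.6931 - 0.6820 = 0.0112
H(X) + H(Y) - H(X,Y) = 0.6518 + 0.6931 - 1.3337 = 0.0112

All forms give I(X;Y) = 0.0112 nats. ✓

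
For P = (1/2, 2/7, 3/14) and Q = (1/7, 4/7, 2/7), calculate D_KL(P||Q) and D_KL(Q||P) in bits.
D_KL(P||Q) = 0.5290, D_KL(Q||P) = 0.4318

KL divergence is not symmetric: D_KL(P||Q) ≠ D_KL(Q||P) in general.

D_KL(P||Q) = 0.5290 bits
D_KL(Q||P) = 0.4318 bits

No, they are not equal!

This asymmetry is why KL divergence is not a true distance metric.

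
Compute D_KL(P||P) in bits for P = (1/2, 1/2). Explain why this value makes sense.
0.0000 bits

KL divergence satisfies the Gibbs inequality: D_KL(P||Q) ≥ 0 for all distributions P, Q.

D_KL(P||Q) = Σ p(x) log(p(x)/q(x))
Each term is p(x) × log_2(p(x)/p(x)) = p(x) × log_2(1) = 0, so the sum is 0.
D_KL(P||Q) = 0.0000 bits

When P = Q, the KL divergence is exactly 0, as there is no 'divergence' between identical distributions.

This non-negativity is a fundamental property: relative entropy cannot be negative because it measures how different Q is from P.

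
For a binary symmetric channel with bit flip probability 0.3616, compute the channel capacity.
0.0560 bits

For a binary symmetric channel (BSC) with error probability p:
Capacity C = 1 - H(p) bits per symbol

where H(p) = -p log₂(p) - (1-p) log₂(1-p) is the binary entropy function.

H(0.3616) = 0.9440 bits
C = 1 - 0.9440 = 0.0560 bits per symbol

This means we can reliably transmit up to 0.0560 bits of information per channel use.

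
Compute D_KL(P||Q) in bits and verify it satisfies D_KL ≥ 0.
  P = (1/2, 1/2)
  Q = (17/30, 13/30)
0.0129 bits

KL divergence satisfies the Gibbs inequality: D_KL(P||Q) ≥ 0 for all distributions P, Q.

D_KL(P||Q) = Σ p(x) log(p(x)/q(x))
Term by term:
  x=0: 1/2 × log_2[(1/2)/(17/30)] = -0.0903
  x=1: 1/2 × log_2[(1/2)/(13/30)] = 0.1032
D_KL(P||Q) = 0.0129 bits

D_KL(P||Q) = 0.0129 ≥ 0 ✓

This non-negativity is a fundamental property: relative entropy cannot be negative because it measures how different Q is from P.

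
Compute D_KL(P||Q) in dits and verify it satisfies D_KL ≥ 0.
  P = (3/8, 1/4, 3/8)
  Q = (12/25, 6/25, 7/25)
0.0118 dits

KL divergence satisfies the Gibbs inequality: D_KL(P||Q) ≥ 0 for all distributions P, Q.

D_KL(P||Q) = Σ p(x) log(p(x)/q(x))
Term by term:
  x=0: 3/8 × log_10[(3/8)/(12/25)] = -0.0402
  x=1: 1/4 × log_10[(1/4)/(6/25)] = 0.0044
  x=2: 3/8 × log_10[(3/8)/(7/25)] = 0.0476
D_KL(P||Q) = 0.0118 dits

D_KL(P||Q) = 0.0118 ≥ 0 ✓

This non-negativity is a fundamental property: relative entropy cannot be negative because it measures how different Q is from P.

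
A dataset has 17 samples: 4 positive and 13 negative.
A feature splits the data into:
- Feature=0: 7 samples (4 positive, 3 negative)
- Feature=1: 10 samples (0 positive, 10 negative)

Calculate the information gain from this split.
0.3814 bits

Information Gain = H(Y) - H(Y|Feature)

Before split:
P(positive) = 4/17 = 0.2353
H(Y) = 0.7871 bits

After split:
Feature=0: H = 0.9852 bits (weight = 7/17)
Feature=1: H = 0.0000 bits (weight = 10/17)
H(Y|Feature) = (7/17)×0.9852 + (10/17)×0.0000 = 0.4057 bits

Information Gain = 0.7871 - 0.4057 = 0.3814 bits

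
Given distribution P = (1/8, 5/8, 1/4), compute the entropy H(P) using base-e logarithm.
0.9003 nats

Shannon entropy is H(X) = -Σ p(x) log p(x).

For P = (1/8, 5/8, 1/4):
H = -1/8 × log_e(1/8) -5/8 × log_e(5/8) -1/4 × log_e(1/4)
H = 0.9003 nats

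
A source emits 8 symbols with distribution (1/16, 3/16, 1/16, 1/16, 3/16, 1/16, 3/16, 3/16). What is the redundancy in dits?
0.0568 dits

Redundancy measures how far a source is from maximum entropy:
R = H_max - H(X)

Maximum entropy for 8 symbols: H_max = log_10(8) = 0.9031 dits
Actual entropy: H(X) = 0.8463 dits
Redundancy: R = 0.9031 - 0.8463 = 0.0568 dits

This redundancy represents potential for compression: the source could be compressed by 0.0568 dits per symbol.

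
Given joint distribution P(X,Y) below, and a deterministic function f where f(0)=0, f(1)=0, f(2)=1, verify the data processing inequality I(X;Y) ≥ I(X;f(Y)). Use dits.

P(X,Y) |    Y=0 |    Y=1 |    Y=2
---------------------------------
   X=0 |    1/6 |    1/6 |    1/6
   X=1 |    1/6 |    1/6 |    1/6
I(X;Y) = 0.0000, I(X;f(Y)) = 0.0000, inequality holds: 0.0000 ≥ 0.0000

Data Processing Inequality: For any Markov chain X → Y → Z, we have I(X;Y) ≥ I(X;Z).

Here Z = f(Y) is a deterministic function of Y, forming X → Y → Z.

Original I(X;Y) = 0.0000 dits

After applying f:
P(X,Z) where Z=f(Y):
- P(X,Z=0) = P(X,Y=0) + P(X,Y=1)
- P(X,Z=1) = P(X,Y=2)

I(X;Z) = I(X;f(Y)) = 0.0000 dits

Verification: 0.0000 ≥ 0.0000 ✓

Information cannot be created by processing; the function f can only lose information about X.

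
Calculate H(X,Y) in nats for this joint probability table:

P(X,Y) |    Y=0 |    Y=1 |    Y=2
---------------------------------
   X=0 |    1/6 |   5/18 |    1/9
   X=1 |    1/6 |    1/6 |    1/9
1.7400 nats

Joint entropy is H(X,Y) = -Σ_{x,y} p(x,y) log p(x,y).

Summing over all non-zero entries:
H(X,Y) = -[1/6·log_e(1/6) + 5/18·log_e(5/18) + 1/9·log_e(1/9) + 1/6·log_e(1/6) + 1/6·log_e(1/6) + 1/9·log_e(1/9)]
H(X,Y) = 1.7400 nats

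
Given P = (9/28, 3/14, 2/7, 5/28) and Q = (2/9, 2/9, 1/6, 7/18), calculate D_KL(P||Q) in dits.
0.0547 dits

KL divergence: D_KL(P||Q) = Σ p(x) log(p(x)/q(x))

Computing term by term:
  x=0: 9/28 × log_10[(9/28)/(2/9)] = 9/28 × 0.1603 = 0.0515
  x=1: 3/14 × log_10[(3/14)/(2/9)] = 3/14 × -0.0158 = -0.0034
  x=2: 2/7 × log_10[(2/7)/(1/6)] = 2/7 × 0.2341 = 0.0669
  x=3: 5/28 × log_10[(5/28)/(7/18)] = 5/28 × -0.3380 = -0.0604

D_KL(P||Q) = 0.0547 dits

Note: KL divergence is always non-negative and equals 0 iff P = Q.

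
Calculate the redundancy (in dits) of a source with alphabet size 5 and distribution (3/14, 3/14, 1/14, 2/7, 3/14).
0.0316 dits

Redundancy measures how far a source is from maximum entropy:
R = H_max - H(X)

Maximum entropy for 5 symbols: H_max = log_10(5) = 0.6990 dits
Actual entropy: H(X) = 0.6674 dits
Redundancy: R = 0.6990 - 0.6674 = 0.0316 dits

This redundancy represents potential for compression: the source could be compressed by 0.0316 dits per symbol.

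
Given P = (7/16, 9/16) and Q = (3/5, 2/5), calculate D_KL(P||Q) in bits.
0.0773 bits

KL divergence: D_KL(P||Q) = Σ p(x) log(p(x)/q(x))

Computing term by term:
  x=0: 7/16 × log_2[(7/16)/(3/5)] = 7/16 × -0.4557 = -0.1994
  x=1: 9/16 × log_2[(9/16)/(2/5)] = 9/16 × 0.4919 = 0.2767

D_KL(P||Q) = 0.0773 bits

Note: KL divergence is always non-negative and equals 0 iff P = Q.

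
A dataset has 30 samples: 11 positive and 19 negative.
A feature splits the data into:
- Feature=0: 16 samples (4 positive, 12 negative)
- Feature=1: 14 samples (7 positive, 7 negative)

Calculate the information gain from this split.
0.0487 bits

Information Gain = H(Y) - H(Y|Feature)

Before split:
P(positive) = 11/30 = 0.3667
H(Y) = 0.9481 bits

After split:
Feature=0: H = 0.8113 bits (weight = 16/30)
Feature=1: H = 1.0000 bits (weight = 14/30)
H(Y|Feature) = (16/30)×0.8113 + (14/30)×1.0000 = 0.8993 bits

Information Gain = 0.9481 - 0.8993 = 0.0487 bits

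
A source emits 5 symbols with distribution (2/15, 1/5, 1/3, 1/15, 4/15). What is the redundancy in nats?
0.1197 nats

Redundancy measures how far a source is from maximum entropy:
R = H_max - H(X)

Maximum entropy for 5 symbols: H_max = log_e(5) = 1.6094 nats
Actual entropy: H(X) = 1.4898 nats
Redundancy: R = 1.6094 - 1.4898 = 0.1197 nats

This redundancy represents potential for compression: the source could be compressed by 0.1197 nats per symbol.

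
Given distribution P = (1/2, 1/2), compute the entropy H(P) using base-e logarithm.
0.6931 nats

Shannon entropy is H(X) = -Σ p(x) log p(x).

For P = (1/2, 1/2):
H = -1/2 × log_e(1/2) -1/2 × log_e(1/2)
H = 0.6931 nats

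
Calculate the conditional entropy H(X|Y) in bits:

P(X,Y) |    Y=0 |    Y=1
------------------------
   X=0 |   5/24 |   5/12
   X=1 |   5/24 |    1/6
0.9202 bits

Using the chain rule: H(X|Y) = H(X,Y) - H(Y)

First, compute H(X,Y) = 1.9000 bits

Marginal P(Y) = (5/12, 7/12)
H(Y) = 0.9799 bits

H(X|Y) = H(X,Y) - H(Y) = 1.9000 - 0.9799 = 0.9202 bits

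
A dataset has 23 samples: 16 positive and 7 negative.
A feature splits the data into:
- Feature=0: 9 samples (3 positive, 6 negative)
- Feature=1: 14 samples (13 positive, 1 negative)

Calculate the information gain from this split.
0.3012 bits

Information Gain = H(Y) - H(Y|Feature)

Before split:
P(positive) = 16/23 = 0.6957
H(Y) = 0.8865 bits

After split:
Feature=0: H = 0.9183 bits (weight = 9/23)
Feature=1: H = 0.3712 bits (weight = 14/23)
H(Y|Feature) = (9/23)×0.9183 + (14/23)×0.3712 = 0.5853 bits

Information Gain = 0.8865 - 0.5853 = 0.3012 bits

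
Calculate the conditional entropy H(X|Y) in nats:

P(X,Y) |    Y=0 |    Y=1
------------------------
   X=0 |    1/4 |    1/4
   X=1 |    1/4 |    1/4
0.6931 nats

Using the chain rule: H(X|Y) = H(X,Y) - H(Y)

First, compute H(X,Y) = 1.3863 nats

Marginal P(Y) = (1/2, 1/2)
H(Y) = 0.6931 nats

H(X|Y) = H(X,Y) - H(Y) = 1.3863 - 0.6931 = 0.6931 nats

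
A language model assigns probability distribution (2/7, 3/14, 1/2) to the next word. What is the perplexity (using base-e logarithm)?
2.8140

Perplexity is e^H (or exp(H) for natural log).

First, H = -Σ p log p = 1.0346 nats
Perplexity = e^1.0346 = 2.8140

Interpretation: The model's uncertainty is equivalent to choosing uniformly among 2.8 options.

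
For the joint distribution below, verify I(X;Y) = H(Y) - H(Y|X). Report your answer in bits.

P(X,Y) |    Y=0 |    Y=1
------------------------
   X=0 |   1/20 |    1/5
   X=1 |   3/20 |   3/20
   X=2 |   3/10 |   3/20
I(X;Y) = 0.1063 bits

Mutual information has multiple equivalent forms:
- I(X;Y) = H(X) - H(X|Y)
- I(X;Y) = H(Y) - H(Y|X)
- I(X;Y) = H(X) + H(Y) - H(X,Y)

Computing all quantities:
H(X) = 1.5395, H(Y) = 1.0000, H(X,Y) = 2.4332
H(X|Y) = 1.4332, H(Y|X) = 0.8937

Verification:
H(X) - H(X|Y) = 1.5395 - 1.4332 = 0.1063
H(Y) - H(Y|X) = 1.0000 - 0.8937 = 0.1063
H(X) + H(Y) - H(X,Y) = 1.5395 + 1.0000 - 2.4332 = 0.1063

All forms give I(X;Y) = 0.1063 bits. ✓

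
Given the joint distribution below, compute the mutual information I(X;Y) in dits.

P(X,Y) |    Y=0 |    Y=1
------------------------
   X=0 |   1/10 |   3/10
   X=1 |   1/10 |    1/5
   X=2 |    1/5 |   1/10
0.0287 dits

Mutual information: I(X;Y) = H(X) + H(Y) - H(X,Y)

Marginals:
P(X) = (2/5, 3/10, 3/10), H(X) = 0.4729 dits
P(Y) = (2/5, 3/5), H(Y) = 0.2923 dits

Joint entropy: H(X,Y) = 0.7365 dits

I(X;Y) = 0.4729 + 0.2923 - 0.7365 = 0.0287 dits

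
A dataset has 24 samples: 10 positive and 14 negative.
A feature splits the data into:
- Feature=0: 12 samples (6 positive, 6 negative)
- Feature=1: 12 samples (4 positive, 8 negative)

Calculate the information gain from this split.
0.0207 bits

Information Gain = H(Y) - H(Y|Feature)

Before split:
P(positive) = 10/24 = 0.4167
H(Y) = 0.9799 bits

After split:
Feature=0: H = 1.0000 bits (weight = 12/24)
Feature=1: H = 0.9183 bits (weight = 12/24)
H(Y|Feature) = (12/24)×1.0000 + (12/24)×0.9183 = 0.9591 bits

Information Gain = 0.9799 - 0.9591 = 0.0207 bits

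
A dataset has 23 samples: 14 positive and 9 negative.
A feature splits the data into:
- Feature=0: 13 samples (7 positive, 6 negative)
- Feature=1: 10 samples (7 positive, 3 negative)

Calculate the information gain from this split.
0.0197 bits

Information Gain = H(Y) - H(Y|Feature)

Before split:
P(positive) = 14/23 = 0.6087
H(Y) = 0.9656 bits

After split:
Feature=0: H = 0.9957 bits (weight = 13/23)
Feature=1: H = 0.8813 bits (weight = 10/23)
H(Y|Feature) = (13/23)×0.9957 + (10/23)×0.8813 = 0.9460 bits

Information Gain = 0.9656 - 0.9460 = 0.0197 bits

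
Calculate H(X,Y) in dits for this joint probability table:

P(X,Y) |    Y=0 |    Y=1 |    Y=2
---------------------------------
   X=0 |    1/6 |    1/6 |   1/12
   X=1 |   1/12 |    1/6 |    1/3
0.7280 dits

Joint entropy is H(X,Y) = -Σ_{x,y} p(x,y) log p(x,y).

Summing over all non-zero entries:
H(X,Y) = -[1/6·log_10(1/6) + 1/6·log_10(1/6) + 1/12·log_10(1/12) + 1/12·log_10(1/12) + 1/6·log_10(1/6) + 1/3·log_10(1/3)]
H(X,Y) = 0.7280 dits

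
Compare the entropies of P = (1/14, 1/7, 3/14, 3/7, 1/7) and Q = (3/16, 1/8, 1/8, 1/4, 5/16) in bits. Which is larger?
Q

Computing entropies in bits:
H(P) = 2.0742
H(Q) = 2.2272

Distribution Q has higher entropy.

Intuition: The distribution closer to uniform (more spread out) has higher entropy.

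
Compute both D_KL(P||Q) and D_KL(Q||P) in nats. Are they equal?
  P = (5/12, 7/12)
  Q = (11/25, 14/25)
D_KL(P||Q) = 0.0011, D_KL(Q||P) = 0.0011

KL divergence is not symmetric: D_KL(P||Q) ≠ D_KL(Q||P) in general.

D_KL(P||Q) = 0.0011 nats
D_KL(Q||P) = 0.0011 nats

In this case they happen to be equal (to 4 decimal places).

This asymmetry is why KL divergence is not a true distance metric.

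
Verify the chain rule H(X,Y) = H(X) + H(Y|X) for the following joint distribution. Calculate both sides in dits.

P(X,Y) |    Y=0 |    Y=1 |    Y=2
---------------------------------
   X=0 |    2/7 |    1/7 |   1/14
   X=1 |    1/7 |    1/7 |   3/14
H(X,Y) = 0.7429, H(X) = 0.3010, H(Y|X) = 0.4418 (all in dits)

Chain rule: H(X,Y) = H(X) + H(Y|X)

Left side — joint entropy directly:
H(X,Y) = -Σ p(x,y) log p(x,y) = 0.7429 dits

Right side — compute H(Y|X) from the conditional distributions:
P(X) = (1/2, 1/2), so H(X) = 0.3010 dits
H(Y|X) = Σ_x P(X=x) · H(Y|X=x):
  P(Y|X=0) = (4/7, 2/7, 1/7), H(Y|X=0) = 0.4151, weight P(X=0) = 1/2
  P(Y|X=1) = (2/7, 2/7, 3/7), H(Y|X=1) = 0.4686, weight P(X=1) = 1/2
H(Y|X) = 0.4418 dits

H(X) + H(Y|X) = 0.3010 + 0.4418 = 0.7429 dits

Both sides equal 0.7429 dits. ✓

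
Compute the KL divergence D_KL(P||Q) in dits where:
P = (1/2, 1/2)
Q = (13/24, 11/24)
0.0015 dits

KL divergence: D_KL(P||Q) = Σ p(x) log(p(x)/q(x))

Computing term by term:
  x=0: 1/2 × log_10[(1/2)/(13/24)] = 1/2 × -0.0348 = -0.0174
  x=1: 1/2 × log_10[(1/2)/(11/24)] = 1/2 × 0.0378 = 0.0189

D_KL(P||Q) = 0.0015 dits

Note: KL divergence is always non-negative and equals 0 iff P = Q.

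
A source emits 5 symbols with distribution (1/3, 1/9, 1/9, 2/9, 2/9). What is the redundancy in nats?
0.0865 nats

Redundancy measures how far a source is from maximum entropy:
R = H_max - H(X)

Maximum entropy for 5 symbols: H_max = log_e(5) = 1.6094 nats
Actual entropy: H(X) = 1.5230 nats
Redundancy: R = 1.6094 - 1.5230 = 0.0865 nats

This redundancy represents potential for compression: the source could be compressed by 0.0865 nats per symbol.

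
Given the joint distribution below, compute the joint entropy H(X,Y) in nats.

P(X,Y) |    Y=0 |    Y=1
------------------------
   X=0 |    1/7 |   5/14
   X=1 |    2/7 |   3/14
1.3337 nats

Joint entropy is H(X,Y) = -Σ_{x,y} p(x,y) log p(x,y).

Summing over all non-zero entries:
H(X,Y) = -[1/7·log_e(1/7) + 5/14·log_e(5/14) + 2/7·log_e(2/7) + 3/14·log_e(3/14)]
H(X,Y) = 1.3337 nats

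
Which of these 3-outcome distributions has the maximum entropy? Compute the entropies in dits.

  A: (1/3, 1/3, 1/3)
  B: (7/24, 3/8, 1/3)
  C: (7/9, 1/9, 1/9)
A

For a discrete distribution over n outcomes, entropy is maximized by the uniform distribution.

Computing entropies:
H(A) = 0.4771 dits
H(B) = 0.4749 dits
H(C) = 0.2969 dits

The uniform distribution (where all probabilities equal 1/3) achieves the maximum entropy of log_10(3) = 0.4771 dits.

Distribution A has the highest entropy.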